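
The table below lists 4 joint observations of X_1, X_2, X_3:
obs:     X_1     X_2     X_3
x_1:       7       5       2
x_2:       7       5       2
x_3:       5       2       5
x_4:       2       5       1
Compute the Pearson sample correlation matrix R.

Step 1 — column means:
  mean(X_1) = (7 + 7 + 5 + 2) / 4 = 21/4 = 5.25
  mean(X_2) = (5 + 5 + 2 + 5) / 4 = 17/4 = 4.25
  mean(X_3) = (2 + 2 + 5 + 1) / 4 = 10/4 = 2.5

Step 2 — sample variances and covariances s[i,j] = (1/(n-1)) · Σ_k (x_{k,i} - mean_i) · (x_{k,j} - mean_j), with n-1 = 3:
  s[X_1,X_1] = ((1.75)·(1.75) + (1.75)·(1.75) + (-0.25)·(-0.25) + (-3.25)·(-3.25)) / 3 = 16.75/3 = 5.5833
  s[X_1,X_2] = ((1.75)·(0.75) + (1.75)·(0.75) + (-0.25)·(-2.25) + (-3.25)·(0.75)) / 3 = 0.75/3 = 0.25
  s[X_1,X_3] = ((1.75)·(-0.5) + (1.75)·(-0.5) + (-0.25)·(2.5) + (-3.25)·(-1.5)) / 3 = 2.5/3 = 0.8333
  s[X_2,X_2] = ((0.75)·(0.75) + (0.75)·(0.75) + (-2.25)·(-2.25) + (0.75)·(0.75)) / 3 = 6.75/3 = 2.25
  s[X_2,X_3] = ((0.75)·(-0.5) + (0.75)·(-0.5) + (-2.25)·(2.5) + (0.75)·(-1.5)) / 3 = -7.5/3 = -2.5
  s[X_3,X_3] = ((-0.5)·(-0.5) + (-0.5)·(-0.5) + (2.5)·(2.5) + (-1.5)·(-1.5)) / 3 = 9/3 = 3
  Sample standard deviations s_i = √(s[i,i]):
  s(X_1) = √(5.5833) = 2.3629
  s(X_2) = √(2.25) = 1.5
  s(X_3) = √(3) = 1.7321

Step 3 — r_{ij} = s_{ij} / (s_i · s_j):
  r[X_1,X_1] = 1 (diagonal).
  r[X_1,X_2] = 0.25 / (2.3629 · 1.5) = 0.25 / 3.5444 = 0.0705
  r[X_1,X_3] = 0.8333 / (2.3629 · 1.7321) = 0.8333 / 4.0927 = 0.2036
  r[X_2,X_2] = 1 (diagonal).
  r[X_2,X_3] = -2.5 / (1.5 · 1.7321) = -2.5 / 2.5981 = -0.9623
  r[X_3,X_3] = 1 (diagonal).

R is symmetric with unit diagonal. Assembling:

R = [[1, 0.0705, 0.2036],
 [0.0705, 1, -0.9623],
 [0.2036, -0.9623, 1]]


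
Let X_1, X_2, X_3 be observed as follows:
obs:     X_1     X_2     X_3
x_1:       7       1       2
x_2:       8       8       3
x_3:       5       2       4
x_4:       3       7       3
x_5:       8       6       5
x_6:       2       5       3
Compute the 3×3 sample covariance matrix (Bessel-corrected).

Step 1 — column means:
  mean(X_1) = (7 + 8 + 5 + 3 + 8 + 2) / 6 = 33/6 = 5.5
  mean(X_2) = (1 + 8 + 2 + 7 + 6 + 5) / 6 = 29/6 = 4.8333
  mean(X_3) = (2 + 3 + 4 + 3 + 5 + 3) / 6 = 20/6 = 3.3333

Step 2 — sample covariance S[i,j] = (1/(n-1)) · Σ_k (x_{k,i} - mean_i) · (x_{k,j} - mean_j), with n-1 = 5.
  S[X_1,X_1] = ((1.5)·(1.5) + (2.5)·(2.5) + (-0.5)·(-0.5) + (-2.5)·(-2.5) + (2.5)·(2.5) + (-3.5)·(-3.5)) / 5 = 33.5/5 = 6.7
  S[X_1,X_2] = ((1.5)·(-3.8333) + (2.5)·(3.1667) + (-0.5)·(-2.8333) + (-2.5)·(2.1667) + (2.5)·(1.1667) + (-3.5)·(0.1667)) / 5 = 0.5/5 = 0.1
  S[X_1,X_3] = ((1.5)·(-1.3333) + (2.5)·(-0.3333) + (-0.5)·(0.6667) + (-2.5)·(-0.3333) + (2.5)·(1.6667) + (-3.5)·(-0.3333)) / 5 = 3/5 = 0.6
  S[X_2,X_2] = ((-3.8333)·(-3.8333) + (3.1667)·(3.1667) + (-2.8333)·(-2.8333) + (2.1667)·(2.1667) + (1.1667)·(1.1667) + (0.1667)·(0.1667)) / 5 = 38.8333/5 = 7.7667
  S[X_2,X_3] = ((-3.8333)·(-1.3333) + (3.1667)·(-0.3333) + (-2.8333)·(0.6667) + (2.1667)·(-0.3333) + (1.1667)·(1.6667) + (0.1667)·(-0.3333)) / 5 = 3.3333/5 = 0.6667
  S[X_3,X_3] = ((-1.3333)·(-1.3333) + (-0.3333)·(-0.3333) + (0.6667)·(0.6667) + (-0.3333)·(-0.3333) + (1.6667)·(1.6667) + (-0.3333)·(-0.3333)) / 5 = 5.3333/5 = 1.0667

S is symmetric (S[j,i] = S[i,j]). Assembling:

S = [[6.7, 0.1, 0.6],
 [0.1, 7.7667, 0.6667],
 [0.6, 0.6667, 1.0667]]


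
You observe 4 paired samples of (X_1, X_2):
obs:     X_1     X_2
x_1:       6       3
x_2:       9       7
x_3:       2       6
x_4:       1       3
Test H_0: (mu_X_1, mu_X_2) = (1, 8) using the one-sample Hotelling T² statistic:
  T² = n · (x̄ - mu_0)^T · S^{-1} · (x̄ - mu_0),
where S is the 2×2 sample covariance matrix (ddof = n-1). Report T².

Step 1 — sample mean vector:
  mean(X_1) = (6 + 9 + 2 + 1) / 4 = 18/4 = 4.5
  mean(X_2) = (3 + 7 + 6 + 3) / 4 = 19/4 = 4.75
  x̄ = (4.5, 4.75),  deviation x̄ - mu_0 = (4.5, 4.75) - (1, 8) = (3.5, -3.25).

Step 2 — sample covariance matrix, S[i,j] = (1/(n-1)) · Σ_k (x_{k,i} - mean_i) · (x_{k,j} - mean_j), divisor n-1 = 3:
  S[X_1,X_1] = ((1.5)·(1.5) + (4.5)·(4.5) + (-2.5)·(-2.5) + (-3.5)·(-3.5)) / 3 = 41/3 = 13.6667
  S[X_1,X_2] = ((1.5)·(-1.75) + (4.5)·(2.25) + (-2.5)·(1.25) + (-3.5)·(-1.75)) / 3 = 10.5/3 = 3.5
  S[X_2,X_2] = ((-1.75)·(-1.75) + (2.25)·(2.25) + (1.25)·(1.25) + (-1.75)·(-1.75)) / 3 = 12.75/3 = 4.25
  S = [[13.6667, 3.5],
 [3.5, 4.25]].

Step 3 — invert S. det(S) = 13.6667·4.25 - (3.5)² = 45.8333.
  S^{-1} = (1/det) · [[d, -b], [-b, a]] = [[0.0927, -0.0764],
 [-0.0764, 0.2982]].

Step 4 — quadratic form (x̄ - mu_0)^T · S^{-1} · (x̄ - mu_0):
  S^{-1} · (x̄ - mu_0) = (0.5727, -1.2364),
  (x̄ - mu_0)^T · [...] = (3.5)·(0.5727) + (-3.25)·(-1.2364) = 6.0227.

Step 5 — scale by n: T² = 4 · 6.0227 = 24.0909.

T² ≈ 24.0909


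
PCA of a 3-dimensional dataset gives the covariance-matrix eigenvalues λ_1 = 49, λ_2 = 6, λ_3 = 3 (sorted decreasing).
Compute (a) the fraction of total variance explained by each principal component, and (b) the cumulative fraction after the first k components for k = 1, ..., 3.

Step 1 — total variance = trace(Sigma) = Σ λ_i = 49 + 6 + 3 = 58.

Step 2 — fraction explained by component i = λ_i / Σ λ:
  PC1: 49/58 = 0.8448
  PC2: 6/58 = 0.1034
  PC3: 3/58 = 0.0517

Step 3 — cumulative fraction after k components = (λ_1 + ... + λ_k) / Σ λ:
  k = 1: 49/58 = 0.8448
  k = 2: (49 + 6)/58 = 55/58 = 0.9483
  k = 3: (49 + 6 + 3)/58 = 58/58 = 1

Summary (fraction, with percent):

explained: PC1 0.8448 (84.48%), PC2 0.1034 (10.34%), PC3 0.0517 (5.17%);  cumulative: 0.8448, 0.9483, 1


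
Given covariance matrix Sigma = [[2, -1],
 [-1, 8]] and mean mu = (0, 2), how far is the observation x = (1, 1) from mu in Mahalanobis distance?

Step 1 — centre the observation: (x - mu) = (1, -1).

Step 2 — invert Sigma. det(Sigma) = 2·8 - (-1)² = 15.
  Sigma^{-1} = (1/det) · [[d, -b], [-b, a]] = [[0.5333, 0.0667],
 [0.0667, 0.1333]].

Step 3 — form the quadratic (x - mu)^T · Sigma^{-1} · (x - mu):
  Sigma^{-1} · (x - mu) = (0.4667, -0.0667).
  (x - mu)^T · [Sigma^{-1} · (x - mu)] = (1)·(0.4667) + (-1)·(-0.0667) = 0.5333.

Step 4 — take square root: d = √(0.5333) ≈ 0.7303.

d(x, mu) = √(0.5333) ≈ 0.7303


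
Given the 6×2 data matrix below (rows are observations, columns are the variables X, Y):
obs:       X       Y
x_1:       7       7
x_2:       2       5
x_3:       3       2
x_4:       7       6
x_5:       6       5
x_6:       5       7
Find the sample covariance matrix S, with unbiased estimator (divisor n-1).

Step 1 — column means:
  mean(X) = (7 + 2 + 3 + 7 + 6 + 5) / 6 = 30/6 = 5
  mean(Y) = (7 + 5 + 2 + 6 + 5 + 7) / 6 = 32/6 = 5.3333

Step 2 — sample covariance S[i,j] = (1/(n-1)) · Σ_k (x_{k,i} - mean_i) · (x_{k,j} - mean_j), with n-1 = 5.
  S[X,X] = ((2)·(2) + (-3)·(-3) + (-2)·(-2) + (2)·(2) + (1)·(1) + (0)·(0)) / 5 = 22/5 = 4.4
  S[X,Y] = ((2)·(1.6667) + (-3)·(-0.3333) + (-2)·(-3.3333) + (2)·(0.6667) + (1)·(-0.3333) + (0)·(1.6667)) / 5 = 12/5 = 2.4
  S[Y,Y] = ((1.6667)·(1.6667) + (-0.3333)·(-0.3333) + (-3.3333)·(-3.3333) + (0.6667)·(0.6667) + (-0.3333)·(-0.3333) + (1.6667)·(1.6667)) / 5 = 17.3333/5 = 3.4667

S is symmetric (S[j,i] = S[i,j]). Assembling:

S = [[4.4, 2.4],
 [2.4, 3.4667]]


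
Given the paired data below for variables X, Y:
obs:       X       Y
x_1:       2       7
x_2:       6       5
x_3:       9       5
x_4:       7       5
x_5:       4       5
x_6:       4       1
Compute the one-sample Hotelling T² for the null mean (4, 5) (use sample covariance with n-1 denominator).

Step 1 — sample mean vector:
  mean(X) = (2 + 6 + 9 + 7 + 4 + 4) / 6 = 32/6 = 5.3333
  mean(Y) = (7 + 5 + 5 + 5 + 5 + 1) / 6 = 28/6 = 4.6667
  x̄ = (5.3333, 4.6667),  deviation x̄ - mu_0 = (5.3333, 4.6667) - (4, 5) = (1.3333, -0.3333).

Step 2 — sample covariance matrix, S[i,j] = (1/(n-1)) · Σ_k (x_{k,i} - mean_i) · (x_{k,j} - mean_j), divisor n-1 = 5:
  S[X,X] = ((-3.3333)·(-3.3333) + (0.6667)·(0.6667) + (3.6667)·(3.6667) + (1.6667)·(1.6667) + (-1.3333)·(-1.3333) + (-1.3333)·(-1.3333)) / 5 = 31.3333/5 = 6.2667
  S[X,Y] = ((-3.3333)·(2.3333) + (0.6667)·(0.3333) + (3.6667)·(0.3333) + (1.6667)·(0.3333) + (-1.3333)·(0.3333) + (-1.3333)·(-3.6667)) / 5 = -1.3333/5 = -0.2667
  S[Y,Y] = ((2.3333)·(2.3333) + (0.3333)·(0.3333) + (0.3333)·(0.3333) + (0.3333)·(0.3333) + (0.3333)·(0.3333) + (-3.6667)·(-3.6667)) / 5 = 19.3333/5 = 3.8667
  S = [[6.2667, -0.2667],
 [-0.2667, 3.8667]].

Step 3 — invert S. det(S) = 6.2667·3.8667 - (-0.2667)² = 24.16.
  S^{-1} = (1/det) · [[d, -b], [-b, a]] = [[0.16, 0.011],
 [0.011, 0.2594]].

Step 4 — quadratic form (x̄ - mu_0)^T · S^{-1} · (x̄ - mu_0):
  S^{-1} · (x̄ - mu_0) = (0.2097, -0.0717),
  (x̄ - mu_0)^T · [...] = (1.3333)·(0.2097) + (-0.3333)·(-0.0717) = 0.3035.

Step 5 — scale by n: T² = 6 · 0.3035 = 1.8212.

T² ≈ 1.8212


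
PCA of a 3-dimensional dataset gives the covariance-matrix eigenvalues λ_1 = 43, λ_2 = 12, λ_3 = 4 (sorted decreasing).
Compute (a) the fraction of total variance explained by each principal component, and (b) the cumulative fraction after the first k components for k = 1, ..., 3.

Step 1 — total variance = trace(Sigma) = Σ λ_i = 43 + 12 + 4 = 59.

Step 2 — fraction explained by component i = λ_i / Σ λ:
  PC1: 43/59 = 0.7288
  PC2: 12/59 = 0.2034
  PC3: 4/59 = 0.0678

Step 3 — cumulative fraction after k components = (λ_1 + ... + λ_k) / Σ λ:
  k = 1: 43/59 = 0.7288
  k = 2: (43 + 12)/59 = 55/59 = 0.9322
  k = 3: (43 + 12 + 4)/59 = 59/59 = 1

Summary (fraction, with percent):

explained: PC1 0.7288 (72.88%), PC2 0.2034 (20.34%), PC3 0.0678 (6.78%);  cumulative: 0.7288, 0.9322, 1


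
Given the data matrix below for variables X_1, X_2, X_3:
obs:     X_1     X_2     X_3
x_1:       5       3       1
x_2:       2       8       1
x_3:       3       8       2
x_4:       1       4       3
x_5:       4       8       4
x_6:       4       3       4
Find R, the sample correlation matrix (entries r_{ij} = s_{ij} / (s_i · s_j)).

Step 1 — column means:
  mean(X_1) = (5 + 2 + 3 + 1 + 4 + 4) / 6 = 19/6 = 3.1667
  mean(X_2) = (3 + 8 + 8 + 4 + 8 + 3) / 6 = 34/6 = 5.6667
  mean(X_3) = (1 + 1 + 2 + 3 + 4 + 4) / 6 = 15/6 = 2.5

Step 2 — sample variances and covariances s[i,j] = (1/(n-1)) · Σ_k (x_{k,i} - mean_i) · (x_{k,j} - mean_j), with n-1 = 5:
  s[X_1,X_1] = ((1.8333)·(1.8333) + (-1.1667)·(-1.1667) + (-0.1667)·(-0.1667) + (-2.1667)·(-2.1667) + (0.8333)·(0.8333) + (0.8333)·(0.8333)) / 5 = 10.8333/5 = 2.1667
  s[X_1,X_2] = ((1.8333)·(-2.6667) + (-1.1667)·(2.3333) + (-0.1667)·(2.3333) + (-2.1667)·(-1.6667) + (0.8333)·(2.3333) + (0.8333)·(-2.6667)) / 5 = -4.6667/5 = -0.9333
  s[X_1,X_3] = ((1.8333)·(-1.5) + (-1.1667)·(-1.5) + (-0.1667)·(-0.5) + (-2.1667)·(0.5) + (0.8333)·(1.5) + (0.8333)·(1.5)) / 5 = 0.5/5 = 0.1
  s[X_2,X_2] = ((-2.6667)·(-2.6667) + (2.3333)·(2.3333) + (2.3333)·(2.3333) + (-1.6667)·(-1.6667) + (2.3333)·(2.3333) + (-2.6667)·(-2.6667)) / 5 = 33.3333/5 = 6.6667
  s[X_2,X_3] = ((-2.6667)·(-1.5) + (2.3333)·(-1.5) + (2.3333)·(-0.5) + (-1.6667)·(0.5) + (2.3333)·(1.5) + (-2.6667)·(1.5)) / 5 = -2/5 = -0.4
  s[X_3,X_3] = ((-1.5)·(-1.5) + (-1.5)·(-1.5) + (-0.5)·(-0.5) + (0.5)·(0.5) + (1.5)·(1.5) + (1.5)·(1.5)) / 5 = 9.5/5 = 1.9
  Sample standard deviations s_i = √(s[i,i]):
  s(X_1) = √(2.1667) = 1.472
  s(X_2) = √(6.6667) = 2.582
  s(X_3) = √(1.9) = 1.3784

Step 3 — r_{ij} = s_{ij} / (s_i · s_j):
  r[X_1,X_1] = 1 (diagonal).
  r[X_1,X_2] = -0.9333 / (1.472 · 2.582) = -0.9333 / 3.8006 = -0.2456
  r[X_1,X_3] = 0.1 / (1.472 · 1.3784) = 0.1 / 2.029 = 0.0493
  r[X_2,X_2] = 1 (diagonal).
  r[X_2,X_3] = -0.4 / (2.582 · 1.3784) = -0.4 / 3.559 = -0.1124
  r[X_3,X_3] = 1 (diagonal).

R is symmetric with unit diagonal. Assembling:

R = [[1, -0.2456, 0.0493],
 [-0.2456, 1, -0.1124],
 [0.0493, -0.1124, 1]]


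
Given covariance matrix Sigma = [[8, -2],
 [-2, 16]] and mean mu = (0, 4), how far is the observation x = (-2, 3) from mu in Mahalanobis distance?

Step 1 — centre the observation: (x - mu) = (-2, -1).

Step 2 — invert Sigma. det(Sigma) = 8·16 - (-2)² = 124.
  Sigma^{-1} = (1/det) · [[d, -b], [-b, a]] = [[0.129, 0.0161],
 [0.0161, 0.0645]].

Step 3 — form the quadratic (x - mu)^T · Sigma^{-1} · (x - mu):
  Sigma^{-1} · (x - mu) = (-0.2742, -0.0968).
  (x - mu)^T · [Sigma^{-1} · (x - mu)] = (-2)·(-0.2742) + (-1)·(-0.0968) = 0.6452.

Step 4 — take square root: d = √(0.6452) ≈ 0.8032.

d(x, mu) = √(0.6452) ≈ 0.8032


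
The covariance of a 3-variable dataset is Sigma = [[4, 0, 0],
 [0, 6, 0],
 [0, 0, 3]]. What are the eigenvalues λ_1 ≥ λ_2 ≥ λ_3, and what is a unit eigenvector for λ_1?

Step 1 — characteristic polynomial p(λ) = det(λI - Sigma) = λ³ - tr·λ² + c_1·λ - det, where tr = trace, c_1 = sum of the principal 2×2 minors, det = det(Sigma):
  tr = 4 + 6 + 3 = 13,
  c_1 = (4·6 - (0)²) + (4·3 - (0)²) + (6·3 - (0)²) = 24 + 12 + 18 = 54,
  det = 4·(6·3 - (0)²) - (0)·((0)·3 - (0)·(0)) + (0)·((0)·(0) - 6·(0)) = 4·(18) - (0)·(0) + (0)·(0) = 72.
  So p(λ) = λ³ - 13λ² + 54λ - 72.
Step 2 — look for an integer root (rational root theorem: any rational root is an integer divisor of 72). Testing λ = 3:
  p(3) = 27 - 117 + 162 - 72 = 0  ✓
  Dividing out (λ - 3): p(λ) = (λ - 3)(λ² - 10λ + 24).
Step 3 — remaining eigenvalues from the quadratic λ² - 10λ + 24 = 0:
  Δ = 10² - 4·24 = 100 - 96 = 4,  λ = (10 ± √4)/2 = (10 ± 2)/2 = 6 or 4.
  Sorted: λ_1 = 6,  λ_2 = 4,  λ_3 = 3  (check: sum = 13 = tr ✓).

Step 4 — unit eigenvector for λ_1 = 6: v spans the null space of (Sigma - λ_1 I), whose rows are
  r_1 = (-2, 0, 0),  r_2 = (0, 0, 0),  r_3 = (0, 0, -3).
  v is orthogonal to every row, so take v ∝ r_1 × r_3 = ((0)·(-3) - (0)·(0), (0)·(0) - (-2)·(-3), (-2)·(0) - (0)·(0)) = (0, -6, 0).
  Rescale (divide by 6; multiply by -1 so the first nonzero entry is positive): u = (0, 1, 0).
  ||u|| = √((0)² + (1)² + (0)²) = √(1) = 1,  v_1 = u/||u|| ≈ (0, 1, 0) (||v_1|| = 1).

λ_1 = 6,  λ_2 = 4,  λ_3 = 3;  v_1 ≈ (0, 1, 0)


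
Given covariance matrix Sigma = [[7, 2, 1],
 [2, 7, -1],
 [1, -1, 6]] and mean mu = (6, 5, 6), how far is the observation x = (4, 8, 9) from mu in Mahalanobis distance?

Step 1 — centre the observation: (x - mu) = (-2, 3, 3).

Step 2 — invert Sigma (cofactor / det for 3×3, or solve directly):
  Sigma^{-1} = [[0.1627, -0.0516, -0.0357],
 [-0.0516, 0.1627, 0.0357],
 [-0.0357, 0.0357, 0.1786]].

Step 3 — form the quadratic (x - mu)^T · Sigma^{-1} · (x - mu):
  Sigma^{-1} · (x - mu) = (-0.5873, 0.6984, 0.7143).
  (x - mu)^T · [Sigma^{-1} · (x - mu)] = (-2)·(-0.5873) + (3)·(0.6984) + (3)·(0.7143) = 5.4127.

Step 4 — take square root: d = √(5.4127) ≈ 2.3265.

d(x, mu) = √(5.4127) ≈ 2.3265


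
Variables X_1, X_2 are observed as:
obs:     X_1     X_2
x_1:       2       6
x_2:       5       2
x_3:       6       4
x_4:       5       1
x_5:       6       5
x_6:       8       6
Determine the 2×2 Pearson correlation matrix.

Step 1 — column means:
  mean(X_1) = (2 + 5 + 6 + 5 + 6 + 8) / 6 = 32/6 = 5.3333
  mean(X_2) = (6 + 2 + 4 + 1 + 5 + 6) / 6 = 24/6 = 4

Step 2 — sample variances and covariances s[i,j] = (1/(n-1)) · Σ_k (x_{k,i} - mean_i) · (x_{k,j} - mean_j), with n-1 = 5:
  s[X_1,X_1] = ((-3.3333)·(-3.3333) + (-0.3333)·(-0.3333) + (0.6667)·(0.6667) + (-0.3333)·(-0.3333) + (0.6667)·(0.6667) + (2.6667)·(2.6667)) / 5 = 19.3333/5 = 3.8667
  s[X_1,X_2] = ((-3.3333)·(2) + (-0.3333)·(-2) + (0.6667)·(0) + (-0.3333)·(-3) + (0.6667)·(1) + (2.6667)·(2)) / 5 = 1/5 = 0.2
  s[X_2,X_2] = ((2)·(2) + (-2)·(-2) + (0)·(0) + (-3)·(-3) + (1)·(1) + (2)·(2)) / 5 = 22/5 = 4.4
  Sample standard deviations s_i = √(s[i,i]):
  s(X_1) = √(3.8667) = 1.9664
  s(X_2) = √(4.4) = 2.0976

Step 3 — r_{ij} = s_{ij} / (s_i · s_j):
  r[X_1,X_1] = 1 (diagonal).
  r[X_1,X_2] = 0.2 / (1.9664 · 2.0976) = 0.2 / 4.1247 = 0.0485
  r[X_2,X_2] = 1 (diagonal).

R is symmetric with unit diagonal. Assembling:

R = [[1, 0.0485],
 [0.0485, 1]]


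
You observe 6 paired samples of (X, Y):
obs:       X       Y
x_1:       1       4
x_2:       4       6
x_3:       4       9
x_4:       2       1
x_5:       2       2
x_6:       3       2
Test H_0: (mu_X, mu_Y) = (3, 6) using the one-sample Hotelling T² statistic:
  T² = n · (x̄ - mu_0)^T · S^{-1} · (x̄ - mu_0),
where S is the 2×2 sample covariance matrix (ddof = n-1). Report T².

Step 1 — sample mean vector:
  mean(X) = (1 + 4 + 4 + 2 + 2 + 3) / 6 = 16/6 = 2.6667
  mean(Y) = (4 + 6 + 9 + 1 + 2 + 2) / 6 = 24/6 = 4
  x̄ = (2.6667, 4),  deviation x̄ - mu_0 = (2.6667, 4) - (3, 6) = (-0.3333, -2).

Step 2 — sample covariance matrix, S[i,j] = (1/(n-1)) · Σ_k (x_{k,i} - mean_i) · (x_{k,j} - mean_j), divisor n-1 = 5:
  S[X,X] = ((-1.6667)·(-1.6667) + (1.3333)·(1.3333) + (1.3333)·(1.3333) + (-0.6667)·(-0.6667) + (-0.6667)·(-0.6667) + (0.3333)·(0.3333)) / 5 = 7.3333/5 = 1.4667
  S[X,Y] = ((-1.6667)·(0) + (1.3333)·(2) + (1.3333)·(5) + (-0.6667)·(-3) + (-0.6667)·(-2) + (0.3333)·(-2)) / 5 = 12/5 = 2.4
  S[Y,Y] = ((0)·(0) + (2)·(2) + (5)·(5) + (-3)·(-3) + (-2)·(-2) + (-2)·(-2)) / 5 = 46/5 = 9.2
  S = [[1.4667, 2.4],
 [2.4, 9.2]].

Step 3 — invert S. det(S) = 1.4667·9.2 - (2.4)² = 7.7333.
  S^{-1} = (1/det) · [[d, -b], [-b, a]] = [[1.1897, -0.3103],
 [-0.3103, 0.1897]].

Step 4 — quadratic form (x̄ - mu_0)^T · S^{-1} · (x̄ - mu_0):
  S^{-1} · (x̄ - mu_0) = (0.2241, -0.2759),
  (x̄ - mu_0)^T · [...] = (-0.3333)·(0.2241) + (-2)·(-0.2759) = 0.477.

Step 5 — scale by n: T² = 6 · 0.477 = 2.8621.

T² ≈ 2.8621


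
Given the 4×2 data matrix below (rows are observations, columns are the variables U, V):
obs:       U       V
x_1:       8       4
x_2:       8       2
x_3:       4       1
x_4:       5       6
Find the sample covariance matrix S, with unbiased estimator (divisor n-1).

Step 1 — column means:
  mean(U) = (8 + 8 + 4 + 5) / 4 = 25/4 = 6.25
  mean(V) = (4 + 2 + 1 + 6) / 4 = 13/4 = 3.25

Step 2 — sample covariance S[i,j] = (1/(n-1)) · Σ_k (x_{k,i} - mean_i) · (x_{k,j} - mean_j), with n-1 = 3.
  S[U,U] = ((1.75)·(1.75) + (1.75)·(1.75) + (-2.25)·(-2.25) + (-1.25)·(-1.25)) / 3 = 12.75/3 = 4.25
  S[U,V] = ((1.75)·(0.75) + (1.75)·(-1.25) + (-2.25)·(-2.25) + (-1.25)·(2.75)) / 3 = 0.75/3 = 0.25
  S[V,V] = ((0.75)·(0.75) + (-1.25)·(-1.25) + (-2.25)·(-2.25) + (2.75)·(2.75)) / 3 = 14.75/3 = 4.9167

S is symmetric (S[j,i] = S[i,j]). Assembling:

S = [[4.25, 0.25],
 [0.25, 4.9167]]


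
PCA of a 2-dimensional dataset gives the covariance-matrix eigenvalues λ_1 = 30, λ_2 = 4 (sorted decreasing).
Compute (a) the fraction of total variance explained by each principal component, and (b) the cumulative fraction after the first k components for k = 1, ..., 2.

Step 1 — total variance = trace(Sigma) = Σ λ_i = 30 + 4 = 34.

Step 2 — fraction explained by component i = λ_i / Σ λ:
  PC1: 30/34 = 0.8824
  PC2: 4/34 = 0.1176

Step 3 — cumulative fraction after k components = (λ_1 + ... + λ_k) / Σ λ:
  k = 1: 30/34 = 0.8824
  k = 2: (30 + 4)/34 = 34/34 = 1

Summary (fraction, with percent):

explained: PC1 0.8824 (88.24%), PC2 0.1176 (11.76%);  cumulative: 0.8824, 1


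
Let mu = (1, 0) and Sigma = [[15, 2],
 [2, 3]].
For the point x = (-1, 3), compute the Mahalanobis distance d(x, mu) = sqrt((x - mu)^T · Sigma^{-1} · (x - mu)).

Step 1 — centre the observation: (x - mu) = (-2, 3).

Step 2 — invert Sigma. det(Sigma) = 15·3 - (2)² = 41.
  Sigma^{-1} = (1/det) · [[d, -b], [-b, a]] = [[0.0732, -0.0488],
 [-0.0488, 0.3659]].

Step 3 — form the quadratic (x - mu)^T · Sigma^{-1} · (x - mu):
  Sigma^{-1} · (x - mu) = (-0.2927, 1.1951).
  (x - mu)^T · [Sigma^{-1} · (x - mu)] = (-2)·(-0.2927) + (3)·(1.1951) = 4.1707.

Step 4 — take square root: d = √(4.1707) ≈ 2.0422.

d(x, mu) = √(4.1707) ≈ 2.0422


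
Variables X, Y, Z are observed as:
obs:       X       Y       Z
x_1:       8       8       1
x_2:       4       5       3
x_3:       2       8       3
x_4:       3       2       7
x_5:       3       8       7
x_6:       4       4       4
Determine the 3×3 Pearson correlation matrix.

Step 1 — column means:
  mean(X) = (8 + 4 + 2 + 3 + 3 + 4) / 6 = 24/6 = 4
  mean(Y) = (8 + 5 + 8 + 2 + 8 + 4) / 6 = 35/6 = 5.8333
  mean(Z) = (1 + 3 + 3 + 7 + 7 + 4) / 6 = 25/6 = 4.1667

Step 2 — sample variances and covariances s[i,j] = (1/(n-1)) · Σ_k (x_{k,i} - mean_i) · (x_{k,j} - mean_j), with n-1 = 5:
  s[X,X] = ((4)·(4) + (0)·(0) + (-2)·(-2) + (-1)·(-1) + (-1)·(-1) + (0)·(0)) / 5 = 22/5 = 4.4
  s[X,Y] = ((4)·(2.1667) + (0)·(-0.8333) + (-2)·(2.1667) + (-1)·(-3.8333) + (-1)·(2.1667) + (0)·(-1.8333)) / 5 = 6/5 = 1.2
  s[X,Z] = ((4)·(-3.1667) + (0)·(-1.1667) + (-2)·(-1.1667) + (-1)·(2.8333) + (-1)·(2.8333) + (0)·(-0.1667)) / 5 = -16/5 = -3.2
  s[Y,Y] = ((2.1667)·(2.1667) + (-0.8333)·(-0.8333) + (2.1667)·(2.1667) + (-3.8333)·(-3.8333) + (2.1667)·(2.1667) + (-1.8333)·(-1.8333)) / 5 = 32.8333/5 = 6.5667
  s[Y,Z] = ((2.1667)·(-3.1667) + (-0.8333)·(-1.1667) + (2.1667)·(-1.1667) + (-3.8333)·(2.8333) + (2.1667)·(2.8333) + (-1.8333)·(-0.1667)) / 5 = -12.8333/5 = -2.5667
  s[Z,Z] = ((-3.1667)·(-3.1667) + (-1.1667)·(-1.1667) + (-1.1667)·(-1.1667) + (2.8333)·(2.8333) + (2.8333)·(2.8333) + (-0.1667)·(-0.1667)) / 5 = 28.8333/5 = 5.7667
  Sample standard deviations s_i = √(s[i,i]):
  s(X) = √(4.4) = 2.0976
  s(Y) = √(6.5667) = 2.5626
  s(Z) = √(5.7667) = 2.4014

Step 3 — r_{ij} = s_{ij} / (s_i · s_j):
  r[X,X] = 1 (diagonal).
  r[X,Y] = 1.2 / (2.0976 · 2.5626) = 1.2 / 5.3753 = 0.2232
  r[X,Z] = -3.2 / (2.0976 · 2.4014) = -3.2 / 5.0372 = -0.6353
  r[Y,Y] = 1 (diagonal).
  r[Y,Z] = -2.5667 / (2.5626 · 2.4014) = -2.5667 / 6.1537 = -0.4171
  r[Z,Z] = 1 (diagonal).

R is symmetric with unit diagonal. Assembling:

R = [[1, 0.2232, -0.6353],
 [0.2232, 1, -0.4171],
 [-0.6353, -0.4171, 1]]


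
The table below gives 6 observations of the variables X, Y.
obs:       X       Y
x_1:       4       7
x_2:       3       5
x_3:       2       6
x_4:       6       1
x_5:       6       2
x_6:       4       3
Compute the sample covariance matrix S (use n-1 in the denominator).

Step 1 — column means:
  mean(X) = (4 + 3 + 2 + 6 + 6 + 4) / 6 = 25/6 = 4.1667
  mean(Y) = (7 + 5 + 6 + 1 + 2 + 3) / 6 = 24/6 = 4

Step 2 — sample covariance S[i,j] = (1/(n-1)) · Σ_k (x_{k,i} - mean_i) · (x_{k,j} - mean_j), with n-1 = 5.
  S[X,X] = ((-0.1667)·(-0.1667) + (-1.1667)·(-1.1667) + (-2.1667)·(-2.1667) + (1.8333)·(1.8333) + (1.8333)·(1.8333) + (-0.1667)·(-0.1667)) / 5 = 12.8333/5 = 2.5667
  S[X,Y] = ((-0.1667)·(3) + (-1.1667)·(1) + (-2.1667)·(2) + (1.8333)·(-3) + (1.8333)·(-2) + (-0.1667)·(-1)) / 5 = -15/5 = -3
  S[Y,Y] = ((3)·(3) + (1)·(1) + (2)·(2) + (-3)·(-3) + (-2)·(-2) + (-1)·(-1)) / 5 = 28/5 = 5.6

S is symmetric (S[j,i] = S[i,j]). Assembling:

S = [[2.5667, -3],
 [-3, 5.6]]


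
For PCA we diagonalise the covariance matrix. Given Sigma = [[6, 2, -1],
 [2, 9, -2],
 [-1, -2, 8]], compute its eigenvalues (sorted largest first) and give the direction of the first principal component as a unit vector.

Step 1 — characteristic polynomial p(λ) = det(λI - Sigma) = λ³ - tr·λ² + c_1·λ - det, where tr = trace, c_1 = sum of the principal 2×2 minors, det = det(Sigma):
  tr = 6 + 9 + 8 = 23,
  c_1 = (6·9 - (2)²) + (6·8 - (-1)²) + (9·8 - (-2)²) = 50 + 47 + 68 = 165,
  det = 6·(9·8 - (-2)²) - (2)·((2)·8 - (-2)·(-1)) + (-1)·((2)·(-2) - 9·(-1)) = 6·(68) - (2)·(14) + (-1)·(5) = 375.
  So p(λ) = λ³ - 23λ² + 165λ - 375.
Step 2 — look for an integer root (rational root theorem: any rational root is an integer divisor of 375). Testing λ = 5:
  p(5) = 125 - 575 + 825 - 375 = 0  ✓
  Dividing out (λ - 5): p(λ) = (λ - 5)(λ² - 18λ + 75).
Step 3 — remaining eigenvalues from the quadratic λ² - 18λ + 75 = 0:
  Δ = 18² - 4·75 = 324 - 300 = 24,  λ = (18 ± √24)/2 = (18 ± 4.899)/2 ≈ 11.4495 or 6.5505.
  Sorted: λ_1 = 11.4495,  λ_2 = 6.5505,  λ_3 = 5  (check: sum = 23 = tr ✓).

Step 4 — unit eigenvector for λ_1 ≈ 11.4495: v spans the null space of (Sigma - λ_1 I), whose rows are
  r_1 = (-5.4495, 2, -1),  r_2 = (2, -2.4495, -2),  r_3 = (-1, -2, -3.4495).
  v is orthogonal to every row, so take v ∝ r_1 × r_2 = ((2)·(-2) - (-1)·(-2.4495), (-1)·(2) - (-5.4495)·(-2), (-5.4495)·(-2.4495) - (2)·(2)) ≈ (-6.4495, -12.899, 9.3485).
  Rescale (multiply by -1 so the first nonzero entry is positive): u = (6.4495, 12.899, -9.3485).
  ||u|| = √((6.4495)² + (12.899)² + (-9.3485)²) = √(295.3735) ≈ 17.1864,  v_1 = u/||u|| ≈ (0.3753, 0.7505, -0.5439) (||v_1|| = 1).

λ_1 = 11.4495,  λ_2 = 6.5505,  λ_3 = 5;  v_1 ≈ (0.3753, 0.7505, -0.5439)


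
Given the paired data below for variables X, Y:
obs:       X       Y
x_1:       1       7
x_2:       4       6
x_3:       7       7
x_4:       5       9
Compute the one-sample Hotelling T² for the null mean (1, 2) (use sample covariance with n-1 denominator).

Step 1 — sample mean vector:
  mean(X) = (1 + 4 + 7 + 5) / 4 = 17/4 = 4.25
  mean(Y) = (7 + 6 + 7 + 9) / 4 = 29/4 = 7.25
  x̄ = (4.25, 7.25),  deviation x̄ - mu_0 = (4.25, 7.25) - (1, 2) = (3.25, 5.25).

Step 2 — sample covariance matrix, S[i,j] = (1/(n-1)) · Σ_k (x_{k,i} - mean_i) · (x_{k,j} - mean_j), divisor n-1 = 3:
  S[X,X] = ((-3.25)·(-3.25) + (-0.25)·(-0.25) + (2.75)·(2.75) + (0.75)·(0.75)) / 3 = 18.75/3 = 6.25
  S[X,Y] = ((-3.25)·(-0.25) + (-0.25)·(-1.25) + (2.75)·(-0.25) + (0.75)·(1.75)) / 3 = 1.75/3 = 0.5833
  S[Y,Y] = ((-0.25)·(-0.25) + (-1.25)·(-1.25) + (-0.25)·(-0.25) + (1.75)·(1.75)) / 3 = 4.75/3 = 1.5833
  S = [[6.25, 0.5833],
 [0.5833, 1.5833]].

Step 3 — invert S. det(S) = 6.25·1.5833 - (0.5833)² = 9.5556.
  S^{-1} = (1/det) · [[d, -b], [-b, a]] = [[0.1657, -0.061],
 [-0.061, 0.6541]].

Step 4 — quadratic form (x̄ - mu_0)^T · S^{-1} · (x̄ - mu_0):
  S^{-1} · (x̄ - mu_0) = (0.218, 3.2355),
  (x̄ - mu_0)^T · [...] = (3.25)·(0.218) + (5.25)·(3.2355) = 17.6948.

Step 5 — scale by n: T² = 4 · 17.6948 = 70.7791.

T² ≈ 70.7791


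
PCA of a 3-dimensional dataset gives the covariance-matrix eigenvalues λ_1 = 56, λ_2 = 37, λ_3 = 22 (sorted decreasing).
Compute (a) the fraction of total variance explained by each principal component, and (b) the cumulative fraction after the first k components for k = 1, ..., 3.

Step 1 — total variance = trace(Sigma) = Σ λ_i = 56 + 37 + 22 = 115.

Step 2 — fraction explained by component i = λ_i / Σ λ:
  PC1: 56/115 = 0.487
  PC2: 37/115 = 0.3217
  PC3: 22/115 = 0.1913

Step 3 — cumulative fraction after k components = (λ_1 + ... + λ_k) / Σ λ:
  k = 1: 56/115 = 0.487
  k = 2: (56 + 37)/115 = 93/115 = 0.8087
  k = 3: (56 + 37 + 22)/115 = 115/115 = 1

Summary (fraction, with percent):

explained: PC1 0.487 (48.7%), PC2 0.3217 (32.17%), PC3 0.1913 (19.13%);  cumulative: 0.487, 0.8087, 1


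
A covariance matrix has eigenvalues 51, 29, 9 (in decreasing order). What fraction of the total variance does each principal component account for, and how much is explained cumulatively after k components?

Step 1 — total variance = trace(Sigma) = Σ λ_i = 51 + 29 + 9 = 89.

Step 2 — fraction explained by component i = λ_i / Σ λ:
  PC1: 51/89 = 0.573
  PC2: 29/89 = 0.3258
  PC3: 9/89 = 0.1011

Step 3 — cumulative fraction after k components = (λ_1 + ... + λ_k) / Σ λ:
  k = 1: 51/89 = 0.573
  k = 2: (51 + 29)/89 = 80/89 = 0.8989
  k = 3: (51 + 29 + 9)/89 = 89/89 = 1

Summary (fraction, with percent):

explained: PC1 0.573 (57.3%), PC2 0.3258 (32.58%), PC3 0.1011 (10.11%);  cumulative: 0.573, 0.8989, 1


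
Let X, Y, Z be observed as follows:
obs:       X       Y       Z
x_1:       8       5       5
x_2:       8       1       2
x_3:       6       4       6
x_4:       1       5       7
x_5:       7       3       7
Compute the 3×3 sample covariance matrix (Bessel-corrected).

Step 1 — column means:
  mean(X) = (8 + 8 + 6 + 1 + 7) / 5 = 30/5 = 6
  mean(Y) = (5 + 1 + 4 + 5 + 3) / 5 = 18/5 = 3.6
  mean(Z) = (5 + 2 + 6 + 7 + 7) / 5 = 27/5 = 5.4

Step 2 — sample covariance S[i,j] = (1/(n-1)) · Σ_k (x_{k,i} - mean_i) · (x_{k,j} - mean_j), with n-1 = 4.
  S[X,X] = ((2)·(2) + (2)·(2) + (0)·(0) + (-5)·(-5) + (1)·(1)) / 4 = 34/4 = 8.5
  S[X,Y] = ((2)·(1.4) + (2)·(-2.6) + (0)·(0.4) + (-5)·(1.4) + (1)·(-0.6)) / 4 = -10/4 = -2.5
  S[X,Z] = ((2)·(-0.4) + (2)·(-3.4) + (0)·(0.6) + (-5)·(1.6) + (1)·(1.6)) / 4 = -14/4 = -3.5
  S[Y,Y] = ((1.4)·(1.4) + (-2.6)·(-2.6) + (0.4)·(0.4) + (1.4)·(1.4) + (-0.6)·(-0.6)) / 4 = 11.2/4 = 2.8
  S[Y,Z] = ((1.4)·(-0.4) + (-2.6)·(-3.4) + (0.4)·(0.6) + (1.4)·(1.6) + (-0.6)·(1.6)) / 4 = 9.8/4 = 2.45
  S[Z,Z] = ((-0.4)·(-0.4) + (-3.4)·(-3.4) + (0.6)·(0.6) + (1.6)·(1.6) + (1.6)·(1.6)) / 4 = 17.2/4 = 4.3

S is symmetric (S[j,i] = S[i,j]). Assembling:

S = [[8.5, -2.5, -3.5],
 [-2.5, 2.8, 2.45],
 [-3.5, 2.45, 4.3]]


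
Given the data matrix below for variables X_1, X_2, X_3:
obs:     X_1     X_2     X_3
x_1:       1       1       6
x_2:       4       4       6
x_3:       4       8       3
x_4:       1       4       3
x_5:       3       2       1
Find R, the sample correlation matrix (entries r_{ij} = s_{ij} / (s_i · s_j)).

Step 1 — column means:
  mean(X_1) = (1 + 4 + 4 + 1 + 3) / 5 = 13/5 = 2.6
  mean(X_2) = (1 + 4 + 8 + 4 + 2) / 5 = 19/5 = 3.8
  mean(X_3) = (6 + 6 + 3 + 3 + 1) / 5 = 19/5 = 3.8

Step 2 — sample variances and covariances s[i,j] = (1/(n-1)) · Σ_k (x_{k,i} - mean_i) · (x_{k,j} - mean_j), with n-1 = 4:
  s[X_1,X_1] = ((-1.6)·(-1.6) + (1.4)·(1.4) + (1.4)·(1.4) + (-1.6)·(-1.6) + (0.4)·(0.4)) / 4 = 9.2/4 = 2.3
  s[X_1,X_2] = ((-1.6)·(-2.8) + (1.4)·(0.2) + (1.4)·(4.2) + (-1.6)·(0.2) + (0.4)·(-1.8)) / 4 = 9.6/4 = 2.4
  s[X_1,X_3] = ((-1.6)·(2.2) + (1.4)·(2.2) + (1.4)·(-0.8) + (-1.6)·(-0.8) + (0.4)·(-2.8)) / 4 = -1.4/4 = -0.35
  s[X_2,X_2] = ((-2.8)·(-2.8) + (0.2)·(0.2) + (4.2)·(4.2) + (0.2)·(0.2) + (-1.8)·(-1.8)) / 4 = 28.8/4 = 7.2
  s[X_2,X_3] = ((-2.8)·(2.2) + (0.2)·(2.2) + (4.2)·(-0.8) + (0.2)·(-0.8) + (-1.8)·(-2.8)) / 4 = -4.2/4 = -1.05
  s[X_3,X_3] = ((2.2)·(2.2) + (2.2)·(2.2) + (-0.8)·(-0.8) + (-0.8)·(-0.8) + (-2.8)·(-2.8)) / 4 = 18.8/4 = 4.7
  Sample standard deviations s_i = √(s[i,i]):
  s(X_1) = √(2.3) = 1.5166
  s(X_2) = √(7.2) = 2.6833
  s(X_3) = √(4.7) = 2.1679

Step 3 — r_{ij} = s_{ij} / (s_i · s_j):
  r[X_1,X_1] = 1 (diagonal).
  r[X_1,X_2] = 2.4 / (1.5166 · 2.6833) = 2.4 / 4.0694 = 0.5898
  r[X_1,X_3] = -0.35 / (1.5166 · 2.1679) = -0.35 / 3.2879 = -0.1065
  r[X_2,X_2] = 1 (diagonal).
  r[X_2,X_3] = -1.05 / (2.6833 · 2.1679) = -1.05 / 5.8172 = -0.1805
  r[X_3,X_3] = 1 (diagonal).

R is symmetric with unit diagonal. Assembling:

R = [[1, 0.5898, -0.1065],
 [0.5898, 1, -0.1805],
 [-0.1065, -0.1805, 1]]


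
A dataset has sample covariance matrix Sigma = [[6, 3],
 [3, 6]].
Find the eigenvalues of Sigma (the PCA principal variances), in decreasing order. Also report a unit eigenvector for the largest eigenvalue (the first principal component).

Step 1 — characteristic polynomial of 2×2 Sigma:
  det(Sigma - λI) = λ² - trace · λ + det = 0.
  trace = 6 + 6 = 12, det = 6·6 - (3)² = 27.
Step 2 — discriminant:
  Δ = trace² - 4·det = 144 - 108 = 36.
Step 3 — eigenvalues:
  λ = (trace ± √Δ)/2 = (12 ± 6)/2,
  λ_1 = 9,  λ_2 = 3.

Step 4 — unit eigenvector for λ_1: solve (Sigma - λ_1 I)v = 0. First row:
  (6 - 9)·v_x + (3)·v_y = 0, i.e. (-3)·v_x + (3)·v_y = 0,
  so v ∝ (b, λ_1 - a) = (3, 3) = u.
  ||u|| = √((3)² + (3)²) = √(18) ≈ 4.2426,
  v_1 = u/||u|| ≈ (0.7071, 0.7071) (||v_1|| = 1).

λ_1 = 9,  λ_2 = 3;  v_1 ≈ (0.7071, 0.7071)


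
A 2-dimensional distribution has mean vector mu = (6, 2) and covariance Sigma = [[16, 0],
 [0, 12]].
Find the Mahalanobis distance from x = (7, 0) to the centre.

Step 1 — centre the observation: (x - mu) = (1, -2).

Step 2 — invert Sigma. det(Sigma) = 16·12 - (0)² = 192.
  Sigma^{-1} = (1/det) · [[d, -b], [-b, a]] = [[0.0625, 0],
 [0, 0.0833]].

Step 3 — form the quadratic (x - mu)^T · Sigma^{-1} · (x - mu):
  Sigma^{-1} · (x - mu) = (0.0625, -0.1667).
  (x - mu)^T · [Sigma^{-1} · (x - mu)] = (1)·(0.0625) + (-2)·(-0.1667) = 0.3958.

Step 4 — take square root: d = √(0.3958) ≈ 0.6292.

d(x, mu) = √(0.3958) ≈ 0.6292


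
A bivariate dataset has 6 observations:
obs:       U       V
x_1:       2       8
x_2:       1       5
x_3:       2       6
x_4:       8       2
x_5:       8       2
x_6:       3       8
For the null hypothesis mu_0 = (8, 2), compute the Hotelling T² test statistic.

Step 1 — sample mean vector:
  mean(U) = (2 + 1 + 2 + 8 + 8 + 3) / 6 = 24/6 = 4
  mean(V) = (8 + 5 + 6 + 2 + 2 + 8) / 6 = 31/6 = 5.1667
  x̄ = (4, 5.1667),  deviation x̄ - mu_0 = (4, 5.1667) - (8, 2) = (-4, 3.1667).

Step 2 — sample covariance matrix, S[i,j] = (1/(n-1)) · Σ_k (x_{k,i} - mean_i) · (x_{k,j} - mean_j), divisor n-1 = 5:
  S[U,U] = ((-2)·(-2) + (-3)·(-3) + (-2)·(-2) + (4)·(4) + (4)·(4) + (-1)·(-1)) / 5 = 50/5 = 10
  S[U,V] = ((-2)·(2.8333) + (-3)·(-0.1667) + (-2)·(0.8333) + (4)·(-3.1667) + (4)·(-3.1667) + (-1)·(2.8333)) / 5 = -35/5 = -7
  S[V,V] = ((2.8333)·(2.8333) + (-0.1667)·(-0.1667) + (0.8333)·(0.8333) + (-3.1667)·(-3.1667) + (-3.1667)·(-3.1667) + (2.8333)·(2.8333)) / 5 = 36.8333/5 = 7.3667
  S = [[10, -7],
 [-7, 7.3667]].

Step 3 — invert S. det(S) = 10·7.3667 - (-7)² = 24.6667.
  S^{-1} = (1/det) · [[d, -b], [-b, a]] = [[0.2986, 0.2838],
 [0.2838, 0.4054]].

Step 4 — quadratic form (x̄ - mu_0)^T · S^{-1} · (x̄ - mu_0):
  S^{-1} · (x̄ - mu_0) = (-0.2959, 0.1486),
  (x̄ - mu_0)^T · [...] = (-4)·(-0.2959) + (3.1667)·(0.1486) = 1.6545.

Step 5 — scale by n: T² = 6 · 1.6545 = 9.927.

T² ≈ 9.927


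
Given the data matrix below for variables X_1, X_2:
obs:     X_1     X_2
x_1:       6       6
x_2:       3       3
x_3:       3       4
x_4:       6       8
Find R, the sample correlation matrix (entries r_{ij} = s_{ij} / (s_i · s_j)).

Step 1 — column means:
  mean(X_1) = (6 + 3 + 3 + 6) / 4 = 18/4 = 4.5
  mean(X_2) = (6 + 3 + 4 + 8) / 4 = 21/4 = 5.25

Step 2 — sample variances and covariances s[i,j] = (1/(n-1)) · Σ_k (x_{k,i} - mean_i) · (x_{k,j} - mean_j), with n-1 = 3:
  s[X_1,X_1] = ((1.5)·(1.5) + (-1.5)·(-1.5) + (-1.5)·(-1.5) + (1.5)·(1.5)) / 3 = 9/3 = 3
  s[X_1,X_2] = ((1.5)·(0.75) + (-1.5)·(-2.25) + (-1.5)·(-1.25) + (1.5)·(2.75)) / 3 = 10.5/3 = 3.5
  s[X_2,X_2] = ((0.75)·(0.75) + (-2.25)·(-2.25) + (-1.25)·(-1.25) + (2.75)·(2.75)) / 3 = 14.75/3 = 4.9167
  Sample standard deviations s_i = √(s[i,i]):
  s(X_1) = √(3) = 1.7321
  s(X_2) = √(4.9167) = 2.2174

Step 3 — r_{ij} = s_{ij} / (s_i · s_j):
  r[X_1,X_1] = 1 (diagonal).
  r[X_1,X_2] = 3.5 / (1.7321 · 2.2174) = 3.5 / 3.8406 = 0.9113
  r[X_2,X_2] = 1 (diagonal).

R is symmetric with unit diagonal. Assembling:

R = [[1, 0.9113],
 [0.9113, 1]]


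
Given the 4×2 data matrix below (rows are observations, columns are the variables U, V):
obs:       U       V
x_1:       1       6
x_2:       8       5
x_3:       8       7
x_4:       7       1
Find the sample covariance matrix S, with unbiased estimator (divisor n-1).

Step 1 — column means:
  mean(U) = (1 + 8 + 8 + 7) / 4 = 24/4 = 6
  mean(V) = (6 + 5 + 7 + 1) / 4 = 19/4 = 4.75

Step 2 — sample covariance S[i,j] = (1/(n-1)) · Σ_k (x_{k,i} - mean_i) · (x_{k,j} - mean_j), with n-1 = 3.
  S[U,U] = ((-5)·(-5) + (2)·(2) + (2)·(2) + (1)·(1)) / 3 = 34/3 = 11.3333
  S[U,V] = ((-5)·(1.25) + (2)·(0.25) + (2)·(2.25) + (1)·(-3.75)) / 3 = -5/3 = -1.6667
  S[V,V] = ((1.25)·(1.25) + (0.25)·(0.25) + (2.25)·(2.25) + (-3.75)·(-3.75)) / 3 = 20.75/3 = 6.9167

S is symmetric (S[j,i] = S[i,j]). Assembling:

S = [[11.3333, -1.6667],
 [-1.6667, 6.9167]]


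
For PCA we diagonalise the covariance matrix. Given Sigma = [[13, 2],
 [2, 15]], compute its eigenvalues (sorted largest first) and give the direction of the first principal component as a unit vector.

Step 1 — characteristic polynomial of 2×2 Sigma:
  det(Sigma - λI) = λ² - trace · λ + det = 0.
  trace = 13 + 15 = 28, det = 13·15 - (2)² = 191.
Step 2 — discriminant:
  Δ = trace² - 4·det = 784 - 764 = 20.
Step 3 — eigenvalues:
  λ = (trace ± √Δ)/2 = (28 ± 4.4721)/2,
  λ_1 = 16.2361,  λ_2 = 11.7639.

Step 4 — unit eigenvector for λ_1: solve (Sigma - λ_1 I)v = 0. First row:
  (13 - 16.2361)·v_x + (2)·v_y = 0, i.e. (-3.2361)·v_x + (2)·v_y = 0,
  so v ∝ (b, λ_1 - a) = (2, 3.2361) = u.
  ||u|| = √((2)² + (3.2361)²) = √(14.4721) ≈ 3.8042,
  v_1 = u/||u|| ≈ (0.5257, 0.8507) (||v_1|| = 1).

λ_1 = 16.2361,  λ_2 = 11.7639;  v_1 ≈ (0.5257, 0.8507)


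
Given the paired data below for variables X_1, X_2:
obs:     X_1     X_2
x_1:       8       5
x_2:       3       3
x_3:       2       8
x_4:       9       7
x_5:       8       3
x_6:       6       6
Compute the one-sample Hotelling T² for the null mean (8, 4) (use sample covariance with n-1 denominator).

Step 1 — sample mean vector:
  mean(X_1) = (8 + 3 + 2 + 9 + 8 + 6) / 6 = 36/6 = 6
  mean(X_2) = (5 + 3 + 8 + 7 + 3 + 6) / 6 = 32/6 = 5.3333
  x̄ = (6, 5.3333),  deviation x̄ - mu_0 = (6, 5.3333) - (8, 4) = (-2, 1.3333).

Step 2 — sample covariance matrix, S[i,j] = (1/(n-1)) · Σ_k (x_{k,i} - mean_i) · (x_{k,j} - mean_j), divisor n-1 = 5:
  S[X_1,X_1] = ((2)·(2) + (-3)·(-3) + (-4)·(-4) + (3)·(3) + (2)·(2) + (0)·(0)) / 5 = 42/5 = 8.4
  S[X_1,X_2] = ((2)·(-0.3333) + (-3)·(-2.3333) + (-4)·(2.6667) + (3)·(1.6667) + (2)·(-2.3333) + (0)·(0.6667)) / 5 = -4/5 = -0.8
  S[X_2,X_2] = ((-0.3333)·(-0.3333) + (-2.3333)·(-2.3333) + (2.6667)·(2.6667) + (1.6667)·(1.6667) + (-2.3333)·(-2.3333) + (0.6667)·(0.6667)) / 5 = 21.3333/5 = 4.2667
  S = [[8.4, -0.8],
 [-0.8, 4.2667]].

Step 3 — invert S. det(S) = 8.4·4.2667 - (-0.8)² = 35.2.
  S^{-1} = (1/det) · [[d, -b], [-b, a]] = [[0.1212, 0.0227],
 [0.0227, 0.2386]].

Step 4 — quadratic form (x̄ - mu_0)^T · S^{-1} · (x̄ - mu_0):
  S^{-1} · (x̄ - mu_0) = (-0.2121, 0.2727),
  (x̄ - mu_0)^T · [...] = (-2)·(-0.2121) + (1.3333)·(0.2727) = 0.7879.

Step 5 — scale by n: T² = 6 · 0.7879 = 4.7273.

T² ≈ 4.7273


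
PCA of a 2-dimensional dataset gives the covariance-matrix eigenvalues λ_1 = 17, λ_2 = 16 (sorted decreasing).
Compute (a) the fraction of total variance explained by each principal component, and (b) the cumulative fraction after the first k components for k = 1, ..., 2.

Step 1 — total variance = trace(Sigma) = Σ λ_i = 17 + 16 = 33.

Step 2 — fraction explained by component i = λ_i / Σ λ:
  PC1: 17/33 = 0.5152
  PC2: 16/33 = 0.4848

Step 3 — cumulative fraction after k components = (λ_1 + ... + λ_k) / Σ λ:
  k = 1: 17/33 = 0.5152
  k = 2: (17 + 16)/33 = 33/33 = 1

Summary (fraction, with percent):

explained: PC1 0.5152 (51.52%), PC2 0.4848 (48.48%);  cumulative: 0.5152, 1


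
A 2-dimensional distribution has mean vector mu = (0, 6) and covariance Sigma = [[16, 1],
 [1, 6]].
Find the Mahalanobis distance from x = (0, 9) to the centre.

Step 1 — centre the observation: (x - mu) = (0, 3).

Step 2 — invert Sigma. det(Sigma) = 16·6 - (1)² = 95.
  Sigma^{-1} = (1/det) · [[d, -b], [-b, a]] = [[0.0632, -0.0105],
 [-0.0105, 0.1684]].

Step 3 — form the quadratic (x - mu)^T · Sigma^{-1} · (x - mu):
  Sigma^{-1} · (x - mu) = (-0.0316, 0.5053).
  (x - mu)^T · [Sigma^{-1} · (x - mu)] = (0)·(-0.0316) + (3)·(0.5053) = 1.5158.

Step 4 — take square root: d = √(1.5158) ≈ 1.2312.

d(x, mu) = √(1.5158) ≈ 1.2312


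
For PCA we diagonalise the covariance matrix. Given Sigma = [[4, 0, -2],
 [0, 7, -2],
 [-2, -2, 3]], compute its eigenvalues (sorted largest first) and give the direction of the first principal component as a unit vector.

Step 1 — characteristic polynomial p(λ) = det(λI - Sigma) = λ³ - tr·λ² + c_1·λ - det, where tr = trace, c_1 = sum of the principal 2×2 minors, det = det(Sigma):
  tr = 4 + 7 + 3 = 14,
  c_1 = (4·7 - (0)²) + (4·3 - (-2)²) + (7·3 - (-2)²) = 28 + 8 + 17 = 53,
  det = 4·(7·3 - (-2)²) - (0)·((0)·3 - (-2)·(-2)) + (-2)·((0)·(-2) - 7·(-2)) = 4·(17) - (0)·(-4) + (-2)·(14) = 40.
  So p(λ) = λ³ - 14λ² + 53λ - 40.
Step 2 — look for an integer root (rational root theorem: any rational root is an integer divisor of 40). Testing λ = 1:
  p(1) = 1 - 14 + 53 - 40 = 0  ✓
  Dividing out (λ - 1): p(λ) = (λ - 1)(λ² - 13λ + 40).
Step 3 — remaining eigenvalues from the quadratic λ² - 13λ + 40 = 0:
  Δ = 13² - 4·40 = 169 - 160 = 9,  λ = (13 ± √9)/2 = (13 ± 3)/2 = 8 or 5.
  Sorted: λ_1 = 8,  λ_2 = 5,  λ_3 = 1  (check: sum = 14 = tr ✓).

Step 4 — unit eigenvector for λ_1 = 8: v spans the null space of (Sigma - λ_1 I), whose rows are
  r_1 = (-4, 0, -2),  r_2 = (0, -1, -2),  r_3 = (-2, -2, -5).
  v is orthogonal to every row, so take v ∝ r_1 × r_2 = ((0)·(-2) - (-2)·(-1), (-2)·(0) - (-4)·(-2), (-4)·(-1) - (0)·(0)) = (-2, -8, 4).
  Rescale (divide by 2; multiply by -1 so the first nonzero entry is positive): u = (1, 4, -2).
  ||u|| = √((1)² + (4)² + (-2)²) = √(21) ≈ 4.5826,  v_1 = u/||u|| ≈ (0.2182, 0.8729, -0.4364) (||v_1|| = 1).

λ_1 = 8,  λ_2 = 5,  λ_3 = 1;  v_1 ≈ (0.2182, 0.8729, -0.4364)
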